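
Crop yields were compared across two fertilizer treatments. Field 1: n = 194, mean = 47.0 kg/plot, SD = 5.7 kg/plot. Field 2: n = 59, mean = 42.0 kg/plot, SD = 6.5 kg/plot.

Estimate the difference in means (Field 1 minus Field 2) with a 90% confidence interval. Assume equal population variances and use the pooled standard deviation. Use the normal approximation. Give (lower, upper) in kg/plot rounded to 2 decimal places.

(3.56, 6.44)

Pooled variance s_p² = [193·5.7² + 58·6.5²] / (194+59−2) = 34.7453, so s_p = 5.8945.
SE_diff = s_p·√(1/n₁ + 1/n₂) = 5.8945·√(1/194 + 1/59) = 0.8764.
z* = 1.645; margin = 1.645 × 0.8764 = 1.4417.
Difference = 47.0 − 42.0 = 5.0000.
5.0000 ± 1.4417 → (3.56, 6.44).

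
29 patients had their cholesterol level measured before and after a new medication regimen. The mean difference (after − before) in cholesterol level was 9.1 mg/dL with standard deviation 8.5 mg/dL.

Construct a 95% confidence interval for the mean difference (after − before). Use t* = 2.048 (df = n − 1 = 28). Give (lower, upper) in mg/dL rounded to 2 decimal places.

(5.87, 12.33)

This is a matched-pairs design, so SE = s_d/√n = 8.5/√29 = 1.5784.
Margin = 2.048 × 1.5784 = 3.2326; the interval is 9.1 ± 3.2326 = (5.87, 12.33).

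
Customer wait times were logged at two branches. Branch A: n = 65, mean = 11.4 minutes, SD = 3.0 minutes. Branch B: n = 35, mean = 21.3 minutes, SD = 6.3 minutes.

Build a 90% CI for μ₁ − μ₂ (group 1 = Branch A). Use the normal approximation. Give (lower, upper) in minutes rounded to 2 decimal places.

(-11.76, -8.04)

Per-group SEs: s₁/√n₁ = 3.0/√65 = 0.3721, s₂/√n₂ = 6.3/√35 = 1.0649.
Unpooled SE of the difference: √(0.13845841 + 1.13401201) = 1.1280.
Margin of error = z* · SE = 1.645 × 1.1280 = 1.8556.
x̄₁ − x̄₂ = 11.4 − 21.3 = -9.9000.
CI: -9.9000 ± 1.8556 = (-11.76, -8.04).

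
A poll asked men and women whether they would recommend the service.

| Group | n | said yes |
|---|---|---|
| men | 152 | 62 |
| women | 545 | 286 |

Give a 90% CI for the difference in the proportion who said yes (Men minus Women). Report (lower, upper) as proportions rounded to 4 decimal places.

First, p̂₁ = 62/152 = 0.4079; p̂₂ = 286/545 = 0.5248.
The two standard errors are √(0.4079×0.5921/152) = 0.03986 and √(0.5248×0.4752/545) = 0.02139.
Because the samples are independent, SE_diff = √(0.03986² + 0.02139²) = 0.04524.
Using z* = 1.645 for 90%, ME = 1.645 × 0.04524 = 0.07442.
p̂₁ − p̂₂ = -0.1169; interval -0.1169 ± 0.07442 gives (-0.1913, -0.0425).

(-0.1913, -0.0425)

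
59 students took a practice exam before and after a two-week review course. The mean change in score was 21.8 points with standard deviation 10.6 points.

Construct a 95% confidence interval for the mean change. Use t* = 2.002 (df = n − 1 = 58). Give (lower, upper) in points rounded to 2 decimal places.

(19.04, 24.56)

Paired design: SE = s_d/√n = 10.6/√59 = 1.3800.
t* = 2.002; margin of error = 2.002 × 1.3800 = 2.7628.
21.8 ± 2.7628 → (19.04, 24.56).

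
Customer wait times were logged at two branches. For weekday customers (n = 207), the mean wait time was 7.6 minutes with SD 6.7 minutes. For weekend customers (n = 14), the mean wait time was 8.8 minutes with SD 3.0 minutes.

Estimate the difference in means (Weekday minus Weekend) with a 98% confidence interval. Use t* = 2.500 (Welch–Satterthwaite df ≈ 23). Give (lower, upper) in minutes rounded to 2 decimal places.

(-3.52, 1.12)

Per-group SEs: s₁/√n₁ = 6.7/√207 = 0.4657, s₂/√n₂ = 3.0/√14 = 0.8018.
Unpooled SE of the difference: √(0.21687649 + 0.64288324) = 0.9272.
Margin of error = t* · SE = 2.500 × 0.9272 = 2.3180.
x̄₁ − x̄₂ = 7.6 − 8.8 = -1.2000.
CI: -1.2000 ± 2.3180 = (-3.52, 1.12).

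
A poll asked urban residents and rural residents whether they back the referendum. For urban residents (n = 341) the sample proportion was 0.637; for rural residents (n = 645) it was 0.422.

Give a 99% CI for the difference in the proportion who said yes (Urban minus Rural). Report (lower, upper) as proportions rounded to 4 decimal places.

(0.1313, 0.2987)

Each SE is √(p̂(1−p̂)/n): √(0.6370·0.3630/341) = 0.02604 and √(0.4220·0.5780/645) = 0.01945.
SE(p̂₁ − p̂₂) = √(SE₁² + SE₂²) = √(0.0006780816 + 0.0003783025) = 0.03250, since the two samples are independent.
At 99% confidence z* = 2.576; margin = 2.576 × 0.03250 = 0.08372.
The difference is 0.6370 − 0.4220 = 0.2150, so the interval is 0.2150 ± 0.08372 = (0.1313, 0.2987).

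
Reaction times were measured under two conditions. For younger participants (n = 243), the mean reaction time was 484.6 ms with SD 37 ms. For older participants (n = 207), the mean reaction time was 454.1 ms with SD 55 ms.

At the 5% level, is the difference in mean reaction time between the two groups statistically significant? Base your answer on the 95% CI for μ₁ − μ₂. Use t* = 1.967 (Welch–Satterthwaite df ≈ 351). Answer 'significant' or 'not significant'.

significant

SE₁ = s₁/√n₁ = 37/√243 = 2.3736; SE₂ = 55/√207 = 3.8228.
Independent samples, unequal variances: SE_diff = √(SE₁² + SE₂²) = √(5.63397696 + 14.61379984) = 4.4998.
t* = 1.967, so margin of error = 1.967 × 4.4998 = 8.8511.
Difference in means = 484.6 − 454.1 = 30.5000.
30.5000 ± 8.8511 → (21.6489, 39.3511).
The interval (21.6489, 39.3511) does not contain 0, so the difference is significant.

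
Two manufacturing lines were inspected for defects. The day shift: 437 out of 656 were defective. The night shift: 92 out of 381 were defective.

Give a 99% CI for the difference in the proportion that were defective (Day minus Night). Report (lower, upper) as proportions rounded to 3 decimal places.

(0.351, 0.498)

First, p̂₁ = 437/656 = 0.6662; p̂₂ = 92/381 = 0.2415.
The two standard errors are √(0.6662×0.3338/656) = 0.01841 and √(0.2415×0.7585/381) = 0.02193.
Because the samples are independent, SE_diff = √(0.01841² + 0.02193²) = 0.02863.
Using z* = 2.576 for 99%, ME = 2.576 × 0.02863 = 0.07375.
p̂₁ − p̂₂ = 0.4247; interval 0.4247 ± 0.07375 gives (0.351, 0.498).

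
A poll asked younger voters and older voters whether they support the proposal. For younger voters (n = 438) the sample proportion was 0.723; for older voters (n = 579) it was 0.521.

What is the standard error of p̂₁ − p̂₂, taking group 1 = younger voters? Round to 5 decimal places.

0.02980

Each SE is √(p̂(1−p̂)/n): √(0.7230·0.2770/438) = 0.02138 and √(0.5210·0.4790/579) = 0.02076.
SE(p̂₁ − p̂₂) = √(SE₁² + SE₂²) = √(0.0004571044 + 0.0004309776) = 0.02980, since the two samples are independent.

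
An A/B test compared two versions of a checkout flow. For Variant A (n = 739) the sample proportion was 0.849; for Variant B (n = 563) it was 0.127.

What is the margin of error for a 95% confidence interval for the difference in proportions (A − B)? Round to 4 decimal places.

The two standard errors are √(0.8490×0.1510/739) = 0.01317 and √(0.1270×0.8730/563) = 0.01403.
Because the samples are independent, SE_diff = √(0.01317² + 0.01403²) = 0.01924.
Using z* = 1.960 for 95%, ME = 1.960 × 0.01924 = 0.03771.

0.0377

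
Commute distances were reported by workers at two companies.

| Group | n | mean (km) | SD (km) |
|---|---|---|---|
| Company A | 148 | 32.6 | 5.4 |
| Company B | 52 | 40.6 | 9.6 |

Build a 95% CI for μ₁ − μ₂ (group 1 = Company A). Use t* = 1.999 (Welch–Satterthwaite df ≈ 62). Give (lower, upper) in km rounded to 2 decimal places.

Per-group SEs: s₁/√n₁ = 5.4/√148 = 0.4439, s₂/√n₂ = 9.6/√52 = 1.3313.
Unpooled SE of the difference: √(0.19704721 + 1.77235969) = 1.4034.
Margin of error = t* · SE = 1.999 × 1.4034 = 2.8054.
x̄₁ − x̄₂ = 32.6 − 40.6 = -8.0000.
CI: -8.0000 ± 2.8054 = (-10.81, -5.19).

(-10.81, -5.19)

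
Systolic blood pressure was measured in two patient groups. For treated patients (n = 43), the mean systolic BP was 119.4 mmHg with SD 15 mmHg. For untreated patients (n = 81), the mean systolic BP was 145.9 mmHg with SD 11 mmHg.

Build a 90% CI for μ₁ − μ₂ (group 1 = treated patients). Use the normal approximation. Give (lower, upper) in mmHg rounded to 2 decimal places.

Per-group SEs: s₁/√n₁ = 15/√43 = 2.2875, s₂/√n₂ = 11/√81 = 1.2222.
Unpooled SE of the difference: √(5.23265625 + 1.49377284) = 2.5935.
Margin of error = z* · SE = 1.645 × 2.5935 = 4.2663.
x̄₁ − x̄₂ = 119.4 − 145.9 = -26.5000.
CI: -26.5000 ± 4.2663 = (-30.77, -22.23).

(-30.77, -22.23)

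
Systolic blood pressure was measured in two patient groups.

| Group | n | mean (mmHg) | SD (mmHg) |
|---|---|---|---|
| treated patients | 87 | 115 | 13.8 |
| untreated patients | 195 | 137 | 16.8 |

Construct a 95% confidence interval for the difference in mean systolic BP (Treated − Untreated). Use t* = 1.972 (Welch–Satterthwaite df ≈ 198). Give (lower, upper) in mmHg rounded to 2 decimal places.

Per-group SEs: s₁/√n₁ = 13.8/√87 = 1.4795, s₂/√n₂ = 16.8/√195 = 1.2031.
Unpooled SE of the difference: √(2.18892025 + 1.44744961) = 1.9069.
Margin of error = t* · SE = 1.972 × 1.9069 = 3.7604.
x̄₁ − x̄₂ = 115 − 137 = -22.0000.
CI: -22.0000 ± 3.7604 = (-25.76, -18.24).

(-25.76, -18.24)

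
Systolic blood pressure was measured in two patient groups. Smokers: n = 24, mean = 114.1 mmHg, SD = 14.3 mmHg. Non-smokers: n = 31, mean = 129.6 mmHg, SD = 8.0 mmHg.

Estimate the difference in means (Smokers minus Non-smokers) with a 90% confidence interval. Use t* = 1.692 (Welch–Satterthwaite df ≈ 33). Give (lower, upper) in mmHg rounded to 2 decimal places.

(-21.00, -10.00)

Standard errors of each mean: 14.3/√24 = 2.9190 and 8.0/√31 = 1.4368.
SE(x̄₁ − x̄₂) = √(2.9190² + 1.4368²) = 3.2535 for independent samples with unequal variances.
With t* = 1.692, the margin is 1.692 × 3.2535 = 5.5049.
x̄₁ − x̄₂ = 114.1 − 129.6 = -15.5000; the interval is -15.5000 ± 5.5049 = (-21.00, -10.00).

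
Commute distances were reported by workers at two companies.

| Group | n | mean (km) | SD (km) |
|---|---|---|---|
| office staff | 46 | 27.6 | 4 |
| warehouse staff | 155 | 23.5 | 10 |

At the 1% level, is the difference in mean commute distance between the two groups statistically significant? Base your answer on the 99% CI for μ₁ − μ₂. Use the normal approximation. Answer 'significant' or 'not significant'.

Standard errors of each mean: 4/√46 = 0.5898 and 10/√155 = 0.8032.
SE(x̄₁ − x̄₂) = √(0.5898² + 0.8032²) = 0.9965 for independent samples with unequal variances.
With z* = 2.576, the margin is 2.576 × 0.9965 = 2.5670.
x̄₁ − x̄₂ = 27.6 − 23.5 = 4.1000; the interval is 4.1000 ± 2.5670 = (1.5330, 6.6670).
The interval (1.5330, 6.6670) does not contain 0, so the difference is significant.

significant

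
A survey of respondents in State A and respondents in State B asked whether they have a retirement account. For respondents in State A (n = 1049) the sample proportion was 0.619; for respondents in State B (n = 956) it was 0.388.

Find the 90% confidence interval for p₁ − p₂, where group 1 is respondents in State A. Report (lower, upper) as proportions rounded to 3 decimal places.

SE₁ = √(p̂₁(1−p̂₁)/n₁) = √(0.6190·0.3810/1049) = 0.01499; SE₂ = √(0.3880·0.6120/956) = 0.01576.
Independent samples: SE of the difference = √(SE₁² + SE₂²) = √(0.0002247001 + 0.0002483776) = 0.02175.
z* for 90% confidence is 1.645, so the margin of error is 1.645 × 0.02175 = 0.03578.
Point estimate p̂₁ − p̂₂ = 0.6190 − 0.3880 = 0.2310.
0.2310 ± 0.03578 → (0.195, 0.267).

(0.195, 0.267)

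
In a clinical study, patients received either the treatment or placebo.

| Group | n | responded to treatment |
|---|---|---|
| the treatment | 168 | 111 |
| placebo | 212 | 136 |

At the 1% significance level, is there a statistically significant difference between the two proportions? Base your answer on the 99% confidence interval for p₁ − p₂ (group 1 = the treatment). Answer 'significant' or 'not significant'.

Sample proportions: 111/168 = 0.6607, 136/212 = 0.6415.
Each SE is √(p̂(1−p̂)/n): √(0.6607·0.3393/168) = 0.03653 and √(0.6415·0.3585/212) = 0.03294.
SE(p̂₁ − p̂₂) = √(SE₁² + SE₂²) = √(0.0013344409 + 0.0010850436) = 0.04919, since the two samples are independent.
At 99% confidence z* = 2.576; margin = 2.576 × 0.04919 = 0.12671.
The difference is 0.6607 − 0.6415 = 0.0192, so the interval is 0.0192 ± 0.12671 = (-0.10751, 0.14591).
The interval (-0.10751, 0.14591) contains 0, so the difference is not significant.

not significant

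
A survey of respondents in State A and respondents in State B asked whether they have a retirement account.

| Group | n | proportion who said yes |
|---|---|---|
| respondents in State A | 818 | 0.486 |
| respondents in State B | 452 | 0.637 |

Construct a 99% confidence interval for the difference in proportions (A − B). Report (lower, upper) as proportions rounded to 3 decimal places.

(-0.225, -0.077)

Each SE is √(p̂(1−p̂)/n): √(0.4860·0.5140/818) = 0.01748 and √(0.6370·0.3630/452) = 0.02262.
SE(p̂₁ − p̂₂) = √(SE₁² + SE₂²) = √(0.0003055504 + 0.0005116644) = 0.02859, since the two samples are independent.
At 99% confidence z* = 2.576; margin = 2.576 × 0.02859 = 0.07365.
The difference is 0.4860 − 0.6370 = -0.1510, so the interval is -0.1510 ± 0.07365 = (-0.225, -0.077).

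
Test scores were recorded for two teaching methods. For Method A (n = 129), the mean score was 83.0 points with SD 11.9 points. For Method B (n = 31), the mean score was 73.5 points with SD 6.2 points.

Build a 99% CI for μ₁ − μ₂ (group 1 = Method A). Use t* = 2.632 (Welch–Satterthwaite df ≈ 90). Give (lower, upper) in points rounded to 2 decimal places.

(5.48, 13.52)

SE₁ = s₁/√n₁ = 11.9/√129 = 1.0477; SE₂ = 6.2/√31 = 1.1136.
Independent samples, unequal variances: SE_diff = √(SE₁² + SE₂²) = √(1.09767529 + 1.24010496) = 1.5290.
t* = 2.632, so margin of error = 2.632 × 1.5290 = 4.0243.
Difference in means = 83.0 − 73.5 = 9.5000.
9.5000 ± 4.0243 → (5.48, 13.52).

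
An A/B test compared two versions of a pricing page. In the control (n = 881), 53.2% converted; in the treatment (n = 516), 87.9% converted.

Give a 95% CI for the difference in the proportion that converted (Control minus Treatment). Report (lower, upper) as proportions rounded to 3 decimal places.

SE₁ = √(p̂₁(1−p̂₁)/n₁) = √(0.5320·0.4680/881) = 0.01681; SE₂ = √(0.8790·0.1210/516) = 0.01436.
Independent samples: SE of the difference = √(SE₁² + SE₂²) = √(0.0002825761 + 0.0002062096) = 0.02211.
z* for 95% confidence is 1.960, so the margin of error is 1.960 × 0.02211 = 0.04334.
Point estimate p̂₁ − p̂₂ = 0.5320 − 0.8790 = -0.3470.
-0.3470 ± 0.04334 → (-0.390, -0.304).

(-0.390, -0.304)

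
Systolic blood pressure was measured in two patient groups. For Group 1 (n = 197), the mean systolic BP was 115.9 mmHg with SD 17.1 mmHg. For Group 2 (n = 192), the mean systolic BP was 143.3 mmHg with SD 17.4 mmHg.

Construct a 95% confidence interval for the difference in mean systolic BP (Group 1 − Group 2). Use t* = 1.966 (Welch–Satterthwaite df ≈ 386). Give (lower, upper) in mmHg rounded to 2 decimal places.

Standard errors of each mean: 17.1/√197 = 1.2183 and 17.4/√192 = 1.2557.
SE(x̄₁ − x̄₂) = √(1.2183² + 1.2557²) = 1.7496 for independent samples with unequal variances.
With t* = 1.966, the margin is 1.966 × 1.7496 = 3.4397.
x̄₁ − x̄₂ = 115.9 − 143.3 = -27.4000; the interval is -27.4000 ± 3.4397 = (-30.84, -23.96).

(-30.84, -23.96)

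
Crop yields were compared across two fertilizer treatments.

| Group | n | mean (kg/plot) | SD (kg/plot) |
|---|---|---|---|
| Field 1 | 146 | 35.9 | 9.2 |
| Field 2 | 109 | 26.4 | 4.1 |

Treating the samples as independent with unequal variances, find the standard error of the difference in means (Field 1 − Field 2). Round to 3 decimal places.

SE₁ = s₁/√n₁ = 9.2/√146 = 0.7614; SE₂ = 4.1/√109 = 0.3927.
Independent samples, unequal variances: SE_diff = √(SE₁² + SE₂²) = √(0.57972996 + 0.15421329) = 0.8567.

0.857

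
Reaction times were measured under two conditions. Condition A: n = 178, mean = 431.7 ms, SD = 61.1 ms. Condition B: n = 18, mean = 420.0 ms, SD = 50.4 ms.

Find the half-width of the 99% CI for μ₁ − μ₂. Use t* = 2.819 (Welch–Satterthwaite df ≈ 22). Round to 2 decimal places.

Standard errors of each mean: 61.1/√178 = 4.5796 and 50.4/√18 = 11.8794.
SE(x̄₁ − x̄₂) = √(4.5796² + 11.8794²) = 12.7316 for independent samples with unequal variances.
With t* = 2.819, the margin is 2.819 × 12.7316 = 35.8904.

35.89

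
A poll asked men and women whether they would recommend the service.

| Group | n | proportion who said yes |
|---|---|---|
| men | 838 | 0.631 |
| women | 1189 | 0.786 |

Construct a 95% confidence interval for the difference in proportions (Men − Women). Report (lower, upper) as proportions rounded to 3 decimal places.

(-0.195, -0.115)

SE₁ = √(p̂₁(1−p̂₁)/n₁) = √(0.6310·0.3690/838) = 0.01667; SE₂ = √(0.7860·0.2140/1189) = 0.01189.
Independent samples: SE of the difference = √(SE₁² + SE₂²) = √(0.0002778889 + 0.0001413721) = 0.02048.
z* for 95% confidence is 1.960, so the margin of error is 1.960 × 0.02048 = 0.04014.
Point estimate p̂₁ − p̂₂ = 0.6310 − 0.7860 = -0.1550.
-0.1550 ± 0.04014 → (-0.195, -0.115).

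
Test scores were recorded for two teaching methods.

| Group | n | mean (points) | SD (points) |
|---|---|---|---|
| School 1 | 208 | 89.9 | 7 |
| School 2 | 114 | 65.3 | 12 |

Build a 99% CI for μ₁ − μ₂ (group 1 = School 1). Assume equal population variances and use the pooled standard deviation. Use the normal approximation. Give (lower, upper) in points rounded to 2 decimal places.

(21.87, 27.33)

s_p = √[((n₁−1)s₁² + (n₂−1)s₂²)/(n₁+n₂−2)] = √[(207·7² + 113·12²)/320] = 9.0855.
SE = 9.0855·√(1/208 + 1/114) = 1.0587.
With z* = 2.576, margin = 2.576 × 1.0587 = 2.7272.
x̄₁ − x̄₂ = 89.9 − 65.3 = 24.6000; interval 24.6000 ± 2.7272 = (21.87, 27.33).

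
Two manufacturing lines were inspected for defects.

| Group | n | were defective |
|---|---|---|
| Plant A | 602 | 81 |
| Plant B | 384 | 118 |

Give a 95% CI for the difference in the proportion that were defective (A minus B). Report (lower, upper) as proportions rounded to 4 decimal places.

(-0.2263, -0.1191)

Sample proportions: 81/602 = 0.1346, 118/384 = 0.3073.
Each SE is √(p̂(1−p̂)/n): √(0.1346·0.8654/602) = 0.01391 and √(0.3073·0.6927/384) = 0.02354.
SE(p̂₁ − p̂₂) = √(SE₁² + SE₂²) = √(0.0001934881 + 0.0005541316) = 0.02734, since the two samples are independent.
At 95% confidence z* = 1.960; margin = 1.960 × 0.02734 = 0.05359.
The difference is 0.1346 − 0.3073 = -0.1727, so the interval is -0.1727 ± 0.05359 = (-0.2263, -0.1191).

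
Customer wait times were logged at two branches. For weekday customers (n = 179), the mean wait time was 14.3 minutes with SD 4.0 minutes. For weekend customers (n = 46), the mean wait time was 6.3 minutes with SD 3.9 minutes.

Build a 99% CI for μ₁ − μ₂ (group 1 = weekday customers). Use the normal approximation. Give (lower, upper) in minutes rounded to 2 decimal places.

Per-group SEs: s₁/√n₁ = 4.0/√179 = 0.2990, s₂/√n₂ = 3.9/√46 = 0.5750.
Unpooled SE of the difference: √(0.089401 + 0.330625) = 0.6481.
Margin of error = z* · SE = 2.576 × 0.6481 = 1.6695.
x̄₁ − x̄₂ = 14.3 − 6.3 = 8.0000.
CI: 8.0000 ± 1.6695 = (6.33, 9.67).

(6.33, 9.67)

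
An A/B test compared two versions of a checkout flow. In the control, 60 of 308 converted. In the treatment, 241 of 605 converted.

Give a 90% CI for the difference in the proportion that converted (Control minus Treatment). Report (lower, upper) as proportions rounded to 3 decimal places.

p̂₁ = 60/308 = 0.1948 and p̂₂ = 241/605 = 0.3983.
SE₁ = √(p̂₁(1−p̂₁)/n₁) = √(0.1948·0.8052/308) = 0.02257; SE₂ = √(0.3983·0.6017/605) = 0.01990.
Independent samples: SE of the difference = √(SE₁² + SE₂²) = √(0.0005094049 + 0.00039601) = 0.03009.
z* for 90% confidence is 1.645, so the margin of error is 1.645 × 0.03009 = 0.04950.
Point estimate p̂₁ − p̂₂ = 0.1948 − 0.3983 = -0.2035.
-0.2035 ± 0.04950 → (-0.253, -0.154).

(-0.253, -0.154)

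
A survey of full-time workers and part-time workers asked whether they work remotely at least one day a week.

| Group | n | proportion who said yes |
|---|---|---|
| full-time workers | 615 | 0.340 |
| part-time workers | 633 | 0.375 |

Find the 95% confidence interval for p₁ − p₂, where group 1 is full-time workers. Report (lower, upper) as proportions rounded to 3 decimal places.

Each SE is √(p̂(1−p̂)/n): √(0.3400·0.6600/615) = 0.01910 and √(0.3750·0.6250/633) = 0.01924.
SE(p̂₁ − p̂₂) = √(SE₁² + SE₂²) = √(0.00036481 + 0.0003701776) = 0.02711, since the two samples are independent.
At 95% confidence z* = 1.960; margin = 1.960 × 0.02711 = 0.05314.
The difference is 0.3400 − 0.3750 = -0.0350, so the interval is -0.0350 ± 0.05314 = (-0.088, 0.018).

(-0.088, 0.018)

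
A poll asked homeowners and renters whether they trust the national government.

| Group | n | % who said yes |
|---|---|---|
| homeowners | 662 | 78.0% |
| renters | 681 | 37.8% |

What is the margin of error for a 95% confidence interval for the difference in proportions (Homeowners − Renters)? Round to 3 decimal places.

0.048

SE₁ = √(p̂₁(1−p̂₁)/n₁) = √(0.7800·0.2200/662) = 0.01610; SE₂ = √(0.3780·0.6220/681) = 0.01858.
Independent samples: SE of the difference = √(SE₁² + SE₂²) = √(0.00025921 + 0.0003452164) = 0.02459.
z* for 95% confidence is 1.960, so the margin of error is 1.960 × 0.02459 = 0.04820.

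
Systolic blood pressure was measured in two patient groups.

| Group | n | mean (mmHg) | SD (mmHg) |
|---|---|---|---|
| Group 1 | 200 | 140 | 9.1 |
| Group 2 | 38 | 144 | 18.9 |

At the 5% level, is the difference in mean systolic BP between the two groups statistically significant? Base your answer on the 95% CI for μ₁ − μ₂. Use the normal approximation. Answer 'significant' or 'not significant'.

not significant

Standard errors of each mean: 9.1/√200 = 0.6435 and 18.9/√38 = 3.0660.
SE(x̄₁ − x̄₂) = √(0.6435² + 3.0660²) = 3.1328 for independent samples with unequal variances.
With z* = 1.960, the margin is 1.960 × 3.1328 = 6.1403.
x̄₁ − x̄₂ = 140 − 144 = -4.0000; the interval is -4.0000 ± 6.1403 = (-10.1403, 2.1403).
The interval (-10.1403, 2.1403) contains 0, so the difference is not significant.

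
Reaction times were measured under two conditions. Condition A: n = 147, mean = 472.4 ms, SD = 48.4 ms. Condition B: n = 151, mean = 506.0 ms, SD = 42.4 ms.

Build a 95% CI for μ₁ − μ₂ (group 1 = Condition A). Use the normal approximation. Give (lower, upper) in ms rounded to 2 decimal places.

Per-group SEs: s₁/√n₁ = 48.4/√147 = 3.9920, s₂/√n₂ = 42.4/√151 = 3.4505.
Unpooled SE of the difference: √(15.936064 + 11.90595025) = 5.2766.
Margin of error = z* · SE = 1.960 × 5.2766 = 10.3421.
x̄₁ − x̄₂ = 472.4 − 506.0 = -33.6000.
CI: -33.6000 ± 10.3421 = (-43.94, -23.26).

(-43.94, -23.26)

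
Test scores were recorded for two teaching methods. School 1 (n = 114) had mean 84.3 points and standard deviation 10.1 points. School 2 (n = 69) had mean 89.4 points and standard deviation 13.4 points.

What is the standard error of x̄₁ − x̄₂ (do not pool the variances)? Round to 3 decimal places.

1.870

SE₁ = s₁/√n₁ = 10.1/√114 = 0.9460; SE₂ = 13.4/√69 = 1.6132.
Independent samples, unequal variances: SE_diff = √(SE₁² + SE₂²) = √(0.894916 + 2.60241424) = 1.8701.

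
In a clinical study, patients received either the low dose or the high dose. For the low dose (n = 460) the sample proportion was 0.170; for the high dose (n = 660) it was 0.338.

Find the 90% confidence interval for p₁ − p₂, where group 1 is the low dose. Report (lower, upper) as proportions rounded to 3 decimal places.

The two standard errors are √(0.1700×0.8300/460) = 0.01751 and √(0.3380×0.6620/660) = 0.01841.
Because the samples are independent, SE_diff = √(0.01751² + 0.01841²) = 0.02541.
Using z* = 1.645 for 90%, ME = 1.645 × 0.02541 = 0.04180.
p̂₁ − p̂₂ = -0.1680; interval -0.1680 ± 0.04180 gives (-0.210, -0.126).

(-0.210, -0.126)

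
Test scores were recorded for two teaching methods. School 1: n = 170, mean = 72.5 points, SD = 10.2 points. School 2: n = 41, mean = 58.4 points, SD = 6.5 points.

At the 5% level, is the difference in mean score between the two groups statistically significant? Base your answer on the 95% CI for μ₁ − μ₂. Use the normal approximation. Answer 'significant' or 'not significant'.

significant

Standard errors of each mean: 10.2/√170 = 0.7823 and 6.5/√41 = 1.0151.
SE(x̄₁ − x̄₂) = √(0.7823² + 1.0151²) = 1.2816 for independent samples with unequal variances.
With z* = 1.960, the margin is 1.960 × 1.2816 = 2.5119.
x̄₁ − x̄₂ = 72.5 − 58.4 = 14.1000; the interval is 14.1000 ± 2.5119 = (11.5881, 16.6119).
The interval (11.5881, 16.6119) does not contain 0, so the difference is significant.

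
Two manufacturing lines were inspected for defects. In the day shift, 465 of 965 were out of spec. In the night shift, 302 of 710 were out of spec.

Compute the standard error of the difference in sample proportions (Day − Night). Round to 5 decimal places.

0.02456

First, p̂₁ = 465/965 = 0.4819; p̂₂ = 302/710 = 0.4254.
The two standard errors are √(0.4819×0.5181/965) = 0.01609 and √(0.4254×0.5746/710) = 0.01855.
Because the samples are independent, SE_diff = √(0.01609² + 0.01855²) = 0.02456.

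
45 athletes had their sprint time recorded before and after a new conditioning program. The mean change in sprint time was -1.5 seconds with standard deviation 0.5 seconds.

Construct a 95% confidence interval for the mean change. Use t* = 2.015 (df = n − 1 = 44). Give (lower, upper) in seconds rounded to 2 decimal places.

This is a matched-pairs design, so SE = s_d/√n = 0.5/√45 = 0.0745.
Margin = 2.015 × 0.0745 = 0.1501; the interval is -1.5 ± 0.1501 = (-1.65, -1.35).

(-1.65, -1.35)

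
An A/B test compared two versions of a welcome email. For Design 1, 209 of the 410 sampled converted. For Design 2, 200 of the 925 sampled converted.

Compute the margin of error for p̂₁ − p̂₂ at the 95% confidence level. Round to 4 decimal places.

0.0552

p̂₁ = 209/410 = 0.5098 and p̂₂ = 200/925 = 0.2162.
SE₁ = √(p̂₁(1−p̂₁)/n₁) = √(0.5098·0.4902/410) = 0.02469; SE₂ = √(0.2162·0.7838/925) = 0.01354.
Independent samples: SE of the difference = √(SE₁² + SE₂²) = √(0.0006095961 + 0.0001833316) = 0.02816.
z* for 95% confidence is 1.960, so the margin of error is 1.960 × 0.02816 = 0.05519.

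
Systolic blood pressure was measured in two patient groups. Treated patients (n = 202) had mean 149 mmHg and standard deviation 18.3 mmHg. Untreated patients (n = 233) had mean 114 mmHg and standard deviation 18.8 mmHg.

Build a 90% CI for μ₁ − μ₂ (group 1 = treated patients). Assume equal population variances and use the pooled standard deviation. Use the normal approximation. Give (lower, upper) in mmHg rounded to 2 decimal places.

(32.06, 37.94)

Pooled variance s_p² = [201·18.3² + 232·18.8²] / (202+233−2) = 344.8290, so s_p = 18.5696.
SE_diff = s_p·√(1/n₁ + 1/n₂) = 18.5696·√(1/202 + 1/233) = 1.7852.
z* = 1.645; margin = 1.645 × 1.7852 = 2.9367.
Difference = 149 − 114 = 35.0000.
35.0000 ± 2.9367 → (32.06, 37.94).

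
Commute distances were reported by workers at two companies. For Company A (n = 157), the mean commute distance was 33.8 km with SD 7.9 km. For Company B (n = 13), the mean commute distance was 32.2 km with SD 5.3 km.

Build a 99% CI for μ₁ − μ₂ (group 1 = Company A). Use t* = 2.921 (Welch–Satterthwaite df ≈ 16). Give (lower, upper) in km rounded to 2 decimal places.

SE₁ = s₁/√n₁ = 7.9/√157 = 0.6305; SE₂ = 5.3/√13 = 1.4700.
Independent samples, unequal variances: SE_diff = √(SE₁² + SE₂²) = √(0.39753025 + 2.1609) = 1.5995.
t* = 2.921, so margin of error = 2.921 × 1.5995 = 4.6721.
Difference in means = 33.8 − 32.2 = 1.6000.
1.6000 ± 4.6721 → (-3.07, 6.27).

(-3.07, 6.27)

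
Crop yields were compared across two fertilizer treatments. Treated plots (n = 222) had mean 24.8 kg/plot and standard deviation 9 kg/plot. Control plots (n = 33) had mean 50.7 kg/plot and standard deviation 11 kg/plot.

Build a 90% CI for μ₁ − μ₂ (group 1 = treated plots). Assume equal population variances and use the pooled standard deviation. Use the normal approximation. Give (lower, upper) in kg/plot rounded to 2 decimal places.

Pooled variance s_p² = [221·9² + 32·11²] / (222+33−2) = 86.0593, so s_p = 9.2768.
SE_diff = s_p·√(1/n₁ + 1/n₂) = 9.2768·√(1/222 + 1/33) = 1.7308.
z* = 1.645; margin = 1.645 × 1.7308 = 2.8472.
Difference = 24.8 − 50.7 = -25.9000.
-25.9000 ± 2.8472 → (-28.75, -23.05).

(-28.75, -23.05)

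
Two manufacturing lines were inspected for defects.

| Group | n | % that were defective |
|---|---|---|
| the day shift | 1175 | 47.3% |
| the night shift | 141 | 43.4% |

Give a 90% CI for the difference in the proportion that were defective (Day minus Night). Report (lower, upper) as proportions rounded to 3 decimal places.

The two standard errors are √(0.4730×0.5270/1175) = 0.01457 and √(0.4340×0.5660/141) = 0.04174.
Because the samples are independent, SE_diff = √(0.01457² + 0.04174²) = 0.04421.
Using z* = 1.645 for 90%, ME = 1.645 × 0.04421 = 0.07273.
p̂₁ − p̂₂ = 0.0390; interval 0.0390 ± 0.07273 gives (-0.034, 0.112).

(-0.034, 0.112)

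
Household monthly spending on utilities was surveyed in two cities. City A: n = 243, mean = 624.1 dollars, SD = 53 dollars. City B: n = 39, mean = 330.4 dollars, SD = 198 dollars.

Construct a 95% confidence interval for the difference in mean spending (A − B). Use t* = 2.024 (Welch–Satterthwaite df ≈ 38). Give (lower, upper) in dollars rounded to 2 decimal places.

SE₁ = s₁/√n₁ = 53/√243 = 3.4000; SE₂ = 198/√39 = 31.7054.
Independent samples, unequal variances: SE_diff = √(SE₁² + SE₂²) = √(11.56 + 1005.23238916) = 31.8872.
t* = 2.024, so margin of error = 2.024 × 31.8872 = 64.5397.
Difference in means = 624.1 − 330.4 = 293.7000.
293.7000 ± 64.5397 → (229.16, 358.24).

(229.16, 358.24)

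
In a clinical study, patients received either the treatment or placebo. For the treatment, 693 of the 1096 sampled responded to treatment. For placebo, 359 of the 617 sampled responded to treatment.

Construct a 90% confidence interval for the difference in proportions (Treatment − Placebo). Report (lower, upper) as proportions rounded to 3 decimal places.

p̂₁ = 693/1096 = 0.6323 and p̂₂ = 359/617 = 0.5818.
SE₁ = √(p̂₁(1−p̂₁)/n₁) = √(0.6323·0.3677/1096) = 0.01456; SE₂ = √(0.5818·0.4182/617) = 0.01986.
Independent samples: SE of the difference = √(SE₁² + SE₂²) = √(0.0002119936 + 0.0003944196) = 0.02463.
z* for 90% confidence is 1.645, so the margin of error is 1.645 × 0.02463 = 0.04052.
Point estimate p̂₁ − p̂₂ = 0.6323 − 0.5818 = 0.0505.
0.0505 ± 0.04052 → (0.010, 0.091).

(0.010, 0.091)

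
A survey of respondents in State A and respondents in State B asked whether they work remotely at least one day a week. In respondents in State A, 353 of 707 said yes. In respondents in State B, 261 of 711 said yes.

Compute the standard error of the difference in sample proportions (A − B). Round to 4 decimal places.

p̂₁ = 353/707 = 0.4993 and p̂₂ = 261/711 = 0.3671.
SE₁ = √(p̂₁(1−p̂₁)/n₁) = √(0.4993·0.5007/707) = 0.01880; SE₂ = √(0.3671·0.6329/711) = 0.01808.
Independent samples: SE of the difference = √(SE₁² + SE₂²) = √(0.00035344 + 0.0003268864) = 0.02608.

0.0261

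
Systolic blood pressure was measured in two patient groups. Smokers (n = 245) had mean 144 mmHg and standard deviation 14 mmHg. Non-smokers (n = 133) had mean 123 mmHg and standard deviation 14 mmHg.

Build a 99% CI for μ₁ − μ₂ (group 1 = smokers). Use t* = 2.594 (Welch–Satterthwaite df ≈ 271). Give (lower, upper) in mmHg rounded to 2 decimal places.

(17.09, 24.91)

Standard errors of each mean: 14/√245 = 0.8944 and 14/√133 = 1.2140.
SE(x̄₁ − x̄₂) = √(0.8944² + 1.2140²) = 1.5079 for independent samples with unequal variances.
With t* = 2.594, the margin is 2.594 × 1.5079 = 3.9115.
x̄₁ − x̄₂ = 144 − 123 = 21.0000; the interval is 21.0000 ± 3.9115 = (17.09, 24.91).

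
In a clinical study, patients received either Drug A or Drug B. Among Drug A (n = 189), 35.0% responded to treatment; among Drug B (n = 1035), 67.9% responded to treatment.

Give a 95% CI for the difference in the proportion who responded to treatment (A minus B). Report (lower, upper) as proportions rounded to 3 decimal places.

Each SE is √(p̂(1−p̂)/n): √(0.3500·0.6500/189) = 0.03469 and √(0.6790·0.3210/1035) = 0.01451.
SE(p̂₁ − p̂₂) = √(SE₁² + SE₂²) = √(0.0012033961 + 0.0002105401) = 0.03760, since the two samples are independent.
At 95% confidence z* = 1.960; margin = 1.960 × 0.03760 = 0.07370.
The difference is 0.3500 − 0.6790 = -0.3290, so the interval is -0.3290 ± 0.07370 = (-0.403, -0.255).

(-0.403, -0.255)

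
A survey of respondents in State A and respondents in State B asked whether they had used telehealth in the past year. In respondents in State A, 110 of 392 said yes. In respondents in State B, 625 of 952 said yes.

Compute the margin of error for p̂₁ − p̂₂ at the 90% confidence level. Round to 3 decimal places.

0.045

p̂₁ = 110/392 = 0.2806 and p̂₂ = 625/952 = 0.6565.
SE₁ = √(p̂₁(1−p̂₁)/n₁) = √(0.2806·0.7194/392) = 0.02269; SE₂ = √(0.6565·0.3435/952) = 0.01539.
Independent samples: SE of the difference = √(SE₁² + SE₂²) = √(0.0005148361 + 0.0002368521) = 0.02742.
z* for 90% confidence is 1.645, so the margin of error is 1.645 × 0.02742 = 0.04511.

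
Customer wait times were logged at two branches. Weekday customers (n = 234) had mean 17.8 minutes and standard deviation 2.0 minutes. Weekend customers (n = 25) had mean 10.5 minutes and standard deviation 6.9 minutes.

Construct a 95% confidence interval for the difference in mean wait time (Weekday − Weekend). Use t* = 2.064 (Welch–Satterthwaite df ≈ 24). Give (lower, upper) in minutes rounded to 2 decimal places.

SE₁ = s₁/√n₁ = 2.0/√234 = 0.1307; SE₂ = 6.9/√25 = 1.3800.
Independent samples, unequal variances: SE_diff = √(SE₁² + SE₂²) = √(0.01708249 + 1.9044) = 1.3862.
t* = 2.064, so margin of error = 2.064 × 1.3862 = 2.8611.
Difference in means = 17.8 − 10.5 = 7.3000.
7.3000 ± 2.8611 → (4.44, 10.16).

(4.44, 10.16)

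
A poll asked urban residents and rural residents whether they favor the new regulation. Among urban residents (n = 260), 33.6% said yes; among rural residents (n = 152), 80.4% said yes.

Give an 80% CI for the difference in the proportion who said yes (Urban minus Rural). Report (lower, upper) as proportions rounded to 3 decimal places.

SE₁ = √(p̂₁(1−p̂₁)/n₁) = √(0.3360·0.6640/260) = 0.02929; SE₂ = √(0.8040·0.1960/152) = 0.03220.
Independent samples: SE of the difference = √(SE₁² + SE₂²) = √(0.0008579041 + 0.00103684) = 0.04353.
z* for 80% confidence is 1.282, so the margin of error is 1.282 × 0.04353 = 0.05581.
Point estimate p̂₁ − p̂₂ = 0.3360 − 0.8040 = -0.4680.
-0.4680 ± 0.05581 → (-0.524, -0.412).

(-0.524, -0.412)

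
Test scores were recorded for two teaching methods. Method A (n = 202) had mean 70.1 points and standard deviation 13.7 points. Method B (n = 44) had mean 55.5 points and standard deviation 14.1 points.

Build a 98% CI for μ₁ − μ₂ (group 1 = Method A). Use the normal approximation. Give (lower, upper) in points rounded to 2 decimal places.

Per-group SEs: s₁/√n₁ = 13.7/√202 = 0.9639, s₂/√n₂ = 14.1/√44 = 2.1257.
Unpooled SE of the difference: √(0.92910321 + 4.51860049) = 2.3340.
Margin of error = z* · SE = 2.326 × 2.3340 = 5.4289.
x̄₁ − x̄₂ = 70.1 − 55.5 = 14.6000.
CI: 14.6000 ± 5.4289 = (9.17, 20.03).

(9.17, 20.03)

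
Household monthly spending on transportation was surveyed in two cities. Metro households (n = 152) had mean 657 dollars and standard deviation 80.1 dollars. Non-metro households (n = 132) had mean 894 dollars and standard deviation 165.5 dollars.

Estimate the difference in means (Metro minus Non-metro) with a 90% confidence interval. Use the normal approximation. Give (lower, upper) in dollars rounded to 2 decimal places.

(-262.99, -211.01)

Standard errors of each mean: 80.1/√152 = 6.4970 and 165.5/√132 = 14.4049.
SE(x̄₁ − x̄₂) = √(6.4970² + 14.4049²) = 15.8023 for independent samples with unequal variances.
With z* = 1.645, the margin is 1.645 × 15.8023 = 25.9948.
x̄₁ − x̄₂ = 657 − 894 = -237.0000; the interval is -237.0000 ± 25.9948 = (-262.99, -211.01).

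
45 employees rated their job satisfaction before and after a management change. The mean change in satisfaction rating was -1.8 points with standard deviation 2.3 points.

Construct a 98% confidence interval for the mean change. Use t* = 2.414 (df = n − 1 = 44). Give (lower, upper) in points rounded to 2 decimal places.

(-2.63, -0.97)

This is a matched-pairs design, so SE = s_d/√n = 2.3/√45 = 0.3429.
Margin = 2.414 × 0.3429 = 0.8278; the interval is -1.8 ± 0.8278 = (-2.63, -0.97).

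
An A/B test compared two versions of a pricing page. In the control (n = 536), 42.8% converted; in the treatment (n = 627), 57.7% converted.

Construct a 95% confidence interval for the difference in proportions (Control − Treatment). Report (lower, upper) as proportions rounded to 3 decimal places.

Each SE is √(p̂(1−p̂)/n): √(0.4280·0.5720/536) = 0.02137 and √(0.5770·0.4230/627) = 0.01973.
SE(p̂₁ − p̂₂) = √(SE₁² + SE₂²) = √(0.0004566769 + 0.0003892729) = 0.02909, since the two samples are independent.
At 95% confidence z* = 1.960; margin = 1.960 × 0.02909 = 0.05702.
The difference is 0.4280 − 0.5770 = -0.1490, so the interval is -0.1490 ± 0.05702 = (-0.206, -0.092).

(-0.206, -0.092)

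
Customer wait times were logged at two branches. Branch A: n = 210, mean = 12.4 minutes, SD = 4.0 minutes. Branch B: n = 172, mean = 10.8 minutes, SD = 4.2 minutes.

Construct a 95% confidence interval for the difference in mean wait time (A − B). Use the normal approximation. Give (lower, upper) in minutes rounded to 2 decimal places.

Per-group SEs: s₁/√n₁ = 4.0/√210 = 0.2760, s₂/√n₂ = 4.2/√172 = 0.3202.
Unpooled SE of the difference: √(0.076176 + 0.10252804) = 0.4227.
Margin of error = z* · SE = 1.960 × 0.4227 = 0.8285.
x̄₁ − x̄₂ = 12.4 − 10.8 = 1.6000.
CI: 1.6000 ± 0.8285 = (0.77, 2.43).

(0.77, 2.43)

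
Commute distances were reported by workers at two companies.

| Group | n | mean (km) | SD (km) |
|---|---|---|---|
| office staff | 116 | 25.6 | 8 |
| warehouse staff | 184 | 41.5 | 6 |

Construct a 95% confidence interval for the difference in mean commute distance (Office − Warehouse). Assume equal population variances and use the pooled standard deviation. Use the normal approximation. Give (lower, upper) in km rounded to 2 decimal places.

(-17.49, -14.31)

s_p = √[((n₁−1)s₁² + (n₂−1)s₂²)/(n₁+n₂−2)] = √[(115·8² + 183·6²)/298] = 6.8414.
SE = 6.8414·√(1/116 + 1/184) = 0.8111.
With z* = 1.960, margin = 1.960 × 0.8111 = 1.5898.
x̄₁ − x̄₂ = 25.6 − 41.5 = -15.9000; interval -15.9000 ± 1.5898 = (-17.49, -14.31).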